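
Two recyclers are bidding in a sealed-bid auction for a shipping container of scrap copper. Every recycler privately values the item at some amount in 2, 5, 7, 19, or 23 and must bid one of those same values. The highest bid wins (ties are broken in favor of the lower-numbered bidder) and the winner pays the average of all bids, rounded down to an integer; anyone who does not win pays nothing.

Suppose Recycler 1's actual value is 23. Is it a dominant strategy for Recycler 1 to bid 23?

No

Consider the case where Recycler 2 bids 2.
Truthful bid 23: wins, pays 12, utility 23 - 12 = 11.
Bid 2 instead: wins, pays 2, utility 23 - 2 = 21.
Since 21 > 11, bidding 2 is strictly better here, so truthful bidding is not dominant.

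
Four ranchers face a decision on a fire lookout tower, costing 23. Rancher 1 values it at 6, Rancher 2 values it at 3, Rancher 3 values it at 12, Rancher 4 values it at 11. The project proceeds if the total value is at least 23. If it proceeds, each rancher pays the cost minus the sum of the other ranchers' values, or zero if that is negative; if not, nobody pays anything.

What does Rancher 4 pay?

Total value 32 ≥ cost 23, so the project is built.
The other ranchers' values sum to 21.
Cost minus that sum is 23 - 21 = 2.

2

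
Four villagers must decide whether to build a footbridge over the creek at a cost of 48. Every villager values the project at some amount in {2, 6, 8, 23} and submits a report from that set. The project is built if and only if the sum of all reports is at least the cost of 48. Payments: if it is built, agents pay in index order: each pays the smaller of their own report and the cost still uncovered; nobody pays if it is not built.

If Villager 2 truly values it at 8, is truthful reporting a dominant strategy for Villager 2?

Consider the case where Villager 1 reports 2, Villager 3 reports 23 and Villager 4 reports 23.
Truthful report 8: project built, pays 8, utility 8 - 8 = 0.
Report 2 instead: project built, pays 2, utility 8 - 2 = 6.
Since 6 > 0, reporting 2 is strictly better here, so truthful reporting is not dominant.

No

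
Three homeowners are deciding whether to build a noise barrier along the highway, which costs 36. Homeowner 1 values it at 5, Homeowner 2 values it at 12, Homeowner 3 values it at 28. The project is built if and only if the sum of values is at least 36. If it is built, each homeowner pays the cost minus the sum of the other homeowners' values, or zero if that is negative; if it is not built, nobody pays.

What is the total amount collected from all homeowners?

Total value 45 ≥ cost 36, so it is built.
Homeowner 1: others sum to 40; max(0, 36 - 40) = 0.
Homeowner 2: others sum to 33; max(0, 36 - 33) = 3.
Homeowner 3: others sum to 17; max(0, 36 - 17) = 19.
Total collected = 0 + 3 + 19 = 22.

22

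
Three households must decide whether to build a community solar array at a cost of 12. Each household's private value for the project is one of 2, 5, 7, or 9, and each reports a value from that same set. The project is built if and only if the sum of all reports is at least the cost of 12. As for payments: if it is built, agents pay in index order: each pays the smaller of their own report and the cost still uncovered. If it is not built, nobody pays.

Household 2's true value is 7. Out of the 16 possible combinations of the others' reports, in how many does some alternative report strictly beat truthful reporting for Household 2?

Others report (2, 5): truth gives 0; report 5 gives 2 > 0. Violating.
Others report (2, 7): truth gives 0; report 5 gives 2 > 0. Violating.
Others report (2, 9): truth gives 0; report 2 gives 5 > 0. Violating.
Others report (5, 2): truth gives 0; report 5 gives 2 > 0. Violating.
Others report (2, 2): truth gives 0; no alternative beats it.
Others report (7, 2): truth gives 2; no alternative beats it.
(Checking all 16 profiles: 14 have a profitable deviation, 2 do not.)

14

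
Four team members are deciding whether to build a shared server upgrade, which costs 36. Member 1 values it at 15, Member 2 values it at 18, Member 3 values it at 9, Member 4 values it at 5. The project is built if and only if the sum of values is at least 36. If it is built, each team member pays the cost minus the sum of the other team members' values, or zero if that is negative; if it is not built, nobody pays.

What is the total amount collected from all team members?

11

Total value 47 ≥ cost 36, so it is built.
Member 1: others sum to 32; max(0, 36 - 32) = 4.
Member 2: others sum to 29; max(0, 36 - 29) = 7.
Member 3: others sum to 38; max(0, 36 - 38) = 0.
Member 4: others sum to 42; max(0, 36 - 42) = 0.
Total collected = 4 + 7 + 0 + 0 = 11.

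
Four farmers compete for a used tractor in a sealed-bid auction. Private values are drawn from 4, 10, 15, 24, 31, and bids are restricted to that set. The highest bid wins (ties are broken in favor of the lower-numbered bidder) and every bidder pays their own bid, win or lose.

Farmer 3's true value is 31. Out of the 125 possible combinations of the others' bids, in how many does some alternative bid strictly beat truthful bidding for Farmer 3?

81

Others bid (4, 4, 4): truth gives 0; bid 10 gives 21 > 0. Violating.
Others bid (4, 4, 10): truth gives 0; bid 10 gives 21 > 0. Violating.
Others bid (4, 4, 15): truth gives 0; bid 15 gives 16 > 0. Violating.
Others bid (4, 4, 24): truth gives 0; bid 24 gives 7 > 0. Violating.
Others bid (4, 4, 31): truth gives 0; no alternative beats it.
Others bid (4, 10, 31): truth gives 0; no alternative beats it.
(Checking all 125 profiles: 81 have a profitable deviation, 44 do not.)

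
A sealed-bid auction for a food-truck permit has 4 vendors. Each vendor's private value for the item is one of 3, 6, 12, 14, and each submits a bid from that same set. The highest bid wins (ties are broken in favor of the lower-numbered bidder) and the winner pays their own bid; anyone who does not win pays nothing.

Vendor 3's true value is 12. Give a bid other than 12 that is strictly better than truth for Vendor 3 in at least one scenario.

6

Suppose Vendor 1 bids 3, Vendor 2 bids 3 and Vendor 4 bids 3.
Bid 12: wins, pays 12, utility 12 - 12 = 0.
Bid 6: wins, pays 6, utility 12 - 6 = 6.
So bidding 6 beats truth here (6 > 0).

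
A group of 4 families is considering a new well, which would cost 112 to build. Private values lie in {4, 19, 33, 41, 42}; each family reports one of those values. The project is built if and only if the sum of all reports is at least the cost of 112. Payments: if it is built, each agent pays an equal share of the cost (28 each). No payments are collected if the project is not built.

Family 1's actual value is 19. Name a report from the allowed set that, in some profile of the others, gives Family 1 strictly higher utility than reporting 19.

Suppose Family 2 reports 19, Family 3 reports 33 and Family 4 reports 41.
Report 19: project built, pays 28, utility 19 - 28 = -9.
Report 4: project not built, utility 0.
So reporting 4 beats truth here (0 > -9).

4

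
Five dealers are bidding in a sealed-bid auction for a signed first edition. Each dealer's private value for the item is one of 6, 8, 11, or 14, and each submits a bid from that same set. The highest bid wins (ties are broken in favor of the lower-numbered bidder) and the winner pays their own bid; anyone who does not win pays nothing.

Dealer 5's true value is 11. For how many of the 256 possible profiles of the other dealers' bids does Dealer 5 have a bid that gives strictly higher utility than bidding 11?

Others bid (6, 6, 6, 6): truth gives 0; bid 8 gives 3 > 0. Violating.
Others bid (6, 6, 6, 8): truth gives 0; no alternative beats it.
Others bid (6, 6, 6, 11): truth gives 0; no alternative beats it.
(Checking all 256 profiles: 1 has a profitable deviation, 255 do not.)

1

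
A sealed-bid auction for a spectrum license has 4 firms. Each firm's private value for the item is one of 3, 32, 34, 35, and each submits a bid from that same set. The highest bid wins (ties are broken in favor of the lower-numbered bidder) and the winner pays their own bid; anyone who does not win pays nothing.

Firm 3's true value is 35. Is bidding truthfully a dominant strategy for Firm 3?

No

Consider the case where Firm 1 bids 3, Firm 2 bids 3 and Firm 4 bids 3.
Truthful bid 35: wins, pays 35, utility 35 - 35 = 0.
Bid 32 instead: wins, pays 32, utility 35 - 32 = 3.
Since 3 > 0, bidding 32 is strictly better here, so truthful bidding is not dominant.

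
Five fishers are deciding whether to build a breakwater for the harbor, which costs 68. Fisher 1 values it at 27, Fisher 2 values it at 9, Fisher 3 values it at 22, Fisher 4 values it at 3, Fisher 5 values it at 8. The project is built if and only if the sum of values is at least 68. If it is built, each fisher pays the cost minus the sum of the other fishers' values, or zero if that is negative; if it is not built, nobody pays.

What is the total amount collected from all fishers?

Total value 69 ≥ cost 68, so it is built.
Fisher 1: others sum to 42; max(0, 68 - 42) = 26.
Fisher 2: others sum to 60; max(0, 68 - 60) = 8.
Fisher 3: others sum to 47; max(0, 68 - 47) = 21.
Fisher 4: others sum to 66; max(0, 68 - 66) = 2.
Fisher 5: others sum to 61; max(0, 68 - 61) = 7.
Total collected = 26 + 8 + 21 + 2 + 7 = 64.

64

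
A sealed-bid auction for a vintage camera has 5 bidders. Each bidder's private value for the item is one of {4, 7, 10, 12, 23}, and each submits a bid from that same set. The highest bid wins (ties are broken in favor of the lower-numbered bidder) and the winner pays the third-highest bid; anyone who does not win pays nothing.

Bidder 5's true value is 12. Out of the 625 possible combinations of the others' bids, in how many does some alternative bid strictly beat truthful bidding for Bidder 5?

108

Others bid (4, 4, 4, 12): truth gives 0; bid 23 gives 8 > 0. Violating.
Others bid (4, 4, 7, 12): truth gives 0; bid 23 gives 5 > 0. Violating.
Others bid (4, 4, 10, 12): truth gives 0; bid 23 gives 2 > 0. Violating.
Others bid (4, 4, 12, 4): truth gives 0; bid 23 gives 8 > 0. Violating.
Others bid (4, 4, 4, 4): truth gives 8; no alternative beats it.
Others bid (4, 4, 4, 7): truth gives 8; no alternative beats it.
(Checking all 625 profiles: 108 have a profitable deviation, 517 do not.)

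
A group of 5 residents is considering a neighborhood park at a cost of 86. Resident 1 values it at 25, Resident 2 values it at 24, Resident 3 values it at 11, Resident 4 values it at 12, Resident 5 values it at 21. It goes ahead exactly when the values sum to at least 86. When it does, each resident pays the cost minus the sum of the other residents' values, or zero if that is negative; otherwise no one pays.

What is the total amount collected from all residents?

Total value 93 ≥ cost 86, so it is built.
Resident 1: others sum to 68; max(0, 86 - 68) = 18.
Resident 2: others sum to 69; max(0, 86 - 69) = 17.
Resident 3: others sum to 82; max(0, 86 - 82) = 4.
Resident 4: others sum to 81; max(0, 86 - 81) = 5.
Resident 5: others sum to 72; max(0, 86 - 72) = 14.
Total collected = 18 + 17 + 4 + 5 + 14 = 58.

58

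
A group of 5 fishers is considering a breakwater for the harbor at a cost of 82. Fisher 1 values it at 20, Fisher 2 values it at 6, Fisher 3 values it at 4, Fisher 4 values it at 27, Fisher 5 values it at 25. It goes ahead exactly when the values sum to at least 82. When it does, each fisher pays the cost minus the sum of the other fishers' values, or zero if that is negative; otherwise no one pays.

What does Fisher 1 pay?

20

Total value 82 ≥ cost 82, so the project is built.
The other fishers' values sum to 62.
Cost minus that sum is 82 - 62 = 20.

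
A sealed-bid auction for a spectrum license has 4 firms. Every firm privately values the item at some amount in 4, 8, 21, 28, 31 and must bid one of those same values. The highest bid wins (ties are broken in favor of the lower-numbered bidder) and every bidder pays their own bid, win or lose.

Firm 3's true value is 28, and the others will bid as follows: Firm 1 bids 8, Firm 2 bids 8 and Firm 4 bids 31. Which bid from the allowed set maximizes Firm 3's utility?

Bid 4: loses but pays 4, utility -4.
Bid 8: loses but pays 8, utility -8.
Bid 21: loses but pays 21, utility -21.
Bid 28: loses but pays 28, utility -28.
Bid 31: wins, pays 31, utility 28 - 31 = -3.
The best choice is 31 with utility -3.

31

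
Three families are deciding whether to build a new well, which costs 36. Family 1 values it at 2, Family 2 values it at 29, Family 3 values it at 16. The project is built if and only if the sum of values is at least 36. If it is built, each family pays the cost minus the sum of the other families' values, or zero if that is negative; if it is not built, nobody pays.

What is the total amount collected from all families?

23

Total value 47 ≥ cost 36, so it is built.
Family 1: others sum to 45; max(0, 36 - 45) = 0.
Family 2: others sum to 18; max(0, 36 - 18) = 18.
Family 3: others sum to 31; max(0, 36 - 31) = 5.
Total collected = 0 + 18 + 5 = 23.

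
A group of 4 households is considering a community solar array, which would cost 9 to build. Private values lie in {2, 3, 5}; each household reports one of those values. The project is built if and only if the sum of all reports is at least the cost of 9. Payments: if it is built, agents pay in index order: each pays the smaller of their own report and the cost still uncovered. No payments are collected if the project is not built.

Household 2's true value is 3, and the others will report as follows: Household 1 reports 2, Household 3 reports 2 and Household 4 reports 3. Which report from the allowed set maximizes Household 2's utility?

2

Report 2: project built, pays 2, utility 3 - 2 = 1.
Report 3: project built, pays 3, utility 3 - 3 = 0.
Report 5: project built, pays 5, utility 3 - 5 = -2.
The best choice is 2 with utility 1.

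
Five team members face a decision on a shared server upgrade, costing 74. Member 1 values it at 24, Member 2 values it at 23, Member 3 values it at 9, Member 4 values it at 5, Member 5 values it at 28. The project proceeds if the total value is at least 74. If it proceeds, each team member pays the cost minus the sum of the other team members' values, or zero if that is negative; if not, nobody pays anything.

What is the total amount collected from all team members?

30

Total value 89 ≥ cost 74, so it is built.
Member 1: others sum to 65; max(0, 74 - 65) = 9.
Member 2: others sum to 66; max(0, 74 - 66) = 8.
Member 3: others sum to 80; max(0, 74 - 80) = 0.
Member 4: others sum to 84; max(0, 74 - 84) = 0.
Member 5: others sum to 61; max(0, 74 - 61) = 13.
Total collected = 9 + 8 + 0 + 0 + 13 = 30.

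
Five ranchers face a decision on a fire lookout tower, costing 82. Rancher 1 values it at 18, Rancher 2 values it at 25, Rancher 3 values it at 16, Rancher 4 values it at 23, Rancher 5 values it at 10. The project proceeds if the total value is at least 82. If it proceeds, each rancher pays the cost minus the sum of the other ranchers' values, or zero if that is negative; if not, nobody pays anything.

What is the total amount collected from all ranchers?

42

Total value 92 ≥ cost 82, so it is built.
Rancher 1: others sum to 74; max(0, 82 - 74) = 8.
Rancher 2: others sum to 67; max(0, 82 - 67) = 15.
Rancher 3: others sum to 76; max(0, 82 - 76) = 6.
Rancher 4: others sum to 69; max(0, 82 - 69) = 13.
Rancher 5: others sum to 82; max(0, 82 - 82) = 0.
Total collected = 8 + 15 + 6 + 13 + 0 = 42.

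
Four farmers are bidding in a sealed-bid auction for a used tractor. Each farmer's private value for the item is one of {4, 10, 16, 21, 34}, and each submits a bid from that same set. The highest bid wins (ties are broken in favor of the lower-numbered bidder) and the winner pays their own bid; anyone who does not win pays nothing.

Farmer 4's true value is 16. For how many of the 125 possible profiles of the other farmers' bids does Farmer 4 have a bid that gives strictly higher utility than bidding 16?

1

Others bid (4, 4, 4): truth gives 0; bid 10 gives 6 > 0. Violating.
Others bid (4, 4, 10): truth gives 0; no alternative beats it.
Others bid (4, 4, 16): truth gives 0; no alternative beats it.
(Checking all 125 profiles: 1 has a profitable deviation, 124 do not.)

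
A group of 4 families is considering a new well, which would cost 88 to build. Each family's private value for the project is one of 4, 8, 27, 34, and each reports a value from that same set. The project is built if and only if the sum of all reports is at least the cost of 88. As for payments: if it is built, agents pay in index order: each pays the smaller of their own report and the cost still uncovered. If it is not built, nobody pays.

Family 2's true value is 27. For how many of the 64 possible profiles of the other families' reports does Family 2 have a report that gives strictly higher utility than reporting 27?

Others report (27, 27, 27): truth gives 0; report 8 gives 19 > 0. Violating.
Others report (27, 27, 34): truth gives 0; report 4 gives 23 > 0. Violating.
Others report (27, 34, 27): truth gives 0; report 4 gives 23 > 0. Violating.
Others report (27, 34, 34): truth gives 0; report 4 gives 23 > 0. Violating.
Others report (4, 4, 4): truth gives 0; no alternative beats it.
Others report (4, 4, 8): truth gives 0; no alternative beats it.
(Checking all 64 profiles: 8 have a profitable deviation, 56 do not.)

8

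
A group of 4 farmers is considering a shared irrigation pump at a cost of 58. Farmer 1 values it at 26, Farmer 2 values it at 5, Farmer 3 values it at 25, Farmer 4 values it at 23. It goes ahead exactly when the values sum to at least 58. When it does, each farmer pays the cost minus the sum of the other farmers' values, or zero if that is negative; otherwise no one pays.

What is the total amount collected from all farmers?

11

Total value 79 ≥ cost 58, so it is built.
Farmer 1: others sum to 53; max(0, 58 - 53) = 5.
Farmer 2: others sum to 74; max(0, 58 - 74) = 0.
Farmer 3: others sum to 54; max(0, 58 - 54) = 4.
Farmer 4: others sum to 56; max(0, 58 - 56) = 2.
Total collected = 5 + 0 + 4 + 2 = 11.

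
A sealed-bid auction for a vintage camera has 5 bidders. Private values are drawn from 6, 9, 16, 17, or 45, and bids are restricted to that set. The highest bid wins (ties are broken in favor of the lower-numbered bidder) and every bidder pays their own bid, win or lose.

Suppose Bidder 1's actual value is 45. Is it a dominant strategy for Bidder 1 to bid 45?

Consider the case where Bidder 2 bids 6, Bidder 3 bids 6, Bidder 4 bids 6 and Bidder 5 bids 6.
Truthful bid 45: wins, pays 45, utility 45 - 45 = 0.
Bid 6 instead: wins, pays 6, utility 45 - 6 = 39.
Since 39 > 0, bidding 6 is strictly better here, so truthful bidding is not dominant.

No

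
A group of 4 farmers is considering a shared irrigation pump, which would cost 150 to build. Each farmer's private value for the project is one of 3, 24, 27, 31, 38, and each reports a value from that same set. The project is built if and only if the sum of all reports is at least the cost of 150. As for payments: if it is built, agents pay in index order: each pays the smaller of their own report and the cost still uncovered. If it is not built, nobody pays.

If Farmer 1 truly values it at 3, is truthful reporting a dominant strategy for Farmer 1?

Yes

Check each profile of the others' reports and compare truth against every alternative report.
Others report (3, 3, 3): truth gives 0, best alternative gives 0.
Others report (3, 3, 24): truth gives 0, best alternative gives 0.
Others report (3, 3, 27): truth gives 0, best alternative gives 0.
Others report (3, 3, 31): truth gives 0, best alternative gives 0.
Others report (3, 3, 38): truth gives 0, best alternative gives 0.
Others report (3, 24, 3): truth gives 0, best alternative gives 0.
(Remaining 119 profiles checked similarly; truth is weakly best in each.)
In every case the truthful report is at least as good as any alternative, so it is a dominant strategy.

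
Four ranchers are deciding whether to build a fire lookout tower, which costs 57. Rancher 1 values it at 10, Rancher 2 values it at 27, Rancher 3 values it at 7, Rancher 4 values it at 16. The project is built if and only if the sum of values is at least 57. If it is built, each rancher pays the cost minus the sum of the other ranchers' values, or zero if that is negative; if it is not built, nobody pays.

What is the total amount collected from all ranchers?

Total value 60 ≥ cost 57, so it is built.
Rancher 1: others sum to 50; max(0, 57 - 50) = 7.
Rancher 2: others sum to 33; max(0, 57 - 33) = 24.
Rancher 3: others sum to 53; max(0, 57 - 53) = 4.
Rancher 4: others sum to 44; max(0, 57 - 44) = 13.
Total collected = 7 + 24 + 4 + 13 = 48.

48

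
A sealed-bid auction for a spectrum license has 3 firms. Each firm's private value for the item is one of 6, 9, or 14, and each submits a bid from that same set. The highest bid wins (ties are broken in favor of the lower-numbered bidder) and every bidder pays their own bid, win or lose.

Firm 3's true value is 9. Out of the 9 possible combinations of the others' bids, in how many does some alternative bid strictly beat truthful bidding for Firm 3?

Others bid (6, 9): truth gives -9; bid 14 gives -5 > -9. Violating.
Others bid (6, 14): truth gives -9; bid 6 gives -6 > -9. Violating.
Others bid (9, 6): truth gives -9; bid 14 gives -5 > -9. Violating.
Others bid (9, 9): truth gives -9; bid 14 gives -5 > -9. Violating.
Others bid (6, 6): truth gives 0; no alternative beats it.
(Checking all 9 profiles: 8 have a profitable deviation, 1 does not.)

8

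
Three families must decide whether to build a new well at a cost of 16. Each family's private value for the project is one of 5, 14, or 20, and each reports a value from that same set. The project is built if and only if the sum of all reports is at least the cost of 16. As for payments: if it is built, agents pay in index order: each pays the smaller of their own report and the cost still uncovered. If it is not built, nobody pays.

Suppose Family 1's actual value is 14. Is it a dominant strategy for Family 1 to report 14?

Consider the case where Family 2 reports 5 and Family 3 reports 14.
Truthful report 14: project built, pays 14, utility 14 - 14 = 0.
Report 5 instead: project built, pays 5, utility 14 - 5 = 9.
Since 9 > 0, reporting 5 is strictly better here, so truthful reporting is not dominant.

No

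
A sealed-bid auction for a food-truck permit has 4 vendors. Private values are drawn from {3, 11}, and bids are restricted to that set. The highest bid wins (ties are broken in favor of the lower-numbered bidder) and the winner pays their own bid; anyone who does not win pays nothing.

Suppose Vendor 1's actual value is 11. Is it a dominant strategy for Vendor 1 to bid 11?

No

Consider the case where Vendor 2 bids 3, Vendor 3 bids 3 and Vendor 4 bids 3.
Truthful bid 11: wins, pays 11, utility 11 - 11 = 0.
Bid 3 instead: wins, pays 3, utility 11 - 3 = 8.
Since 8 > 0, bidding 3 is strictly better here, so truthful bidding is not dominant.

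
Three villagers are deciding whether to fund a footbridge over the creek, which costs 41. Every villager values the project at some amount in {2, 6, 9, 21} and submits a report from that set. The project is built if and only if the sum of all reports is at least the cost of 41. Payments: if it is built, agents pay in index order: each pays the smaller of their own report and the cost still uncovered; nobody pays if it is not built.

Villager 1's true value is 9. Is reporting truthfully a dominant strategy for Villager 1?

Consider the case where Villager 2 reports 21 and Villager 3 reports 21.
Truthful report 9: project built, pays 9, utility 9 - 9 = 0.
Report 2 instead: project built, pays 2, utility 9 - 2 = 7.
Since 7 > 0, reporting 2 is strictly better here, so truthful reporting is not dominant.

No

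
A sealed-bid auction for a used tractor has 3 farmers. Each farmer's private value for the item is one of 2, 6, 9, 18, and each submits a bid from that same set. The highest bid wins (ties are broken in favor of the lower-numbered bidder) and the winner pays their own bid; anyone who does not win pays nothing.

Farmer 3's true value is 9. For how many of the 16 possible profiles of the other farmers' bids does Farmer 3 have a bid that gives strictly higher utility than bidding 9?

1

Others bid (2, 2): truth gives 0; bid 6 gives 3 > 0. Violating.
Others bid (2, 6): truth gives 0; no alternative beats it.
Others bid (2, 9): truth gives 0; no alternative beats it.
(Checking all 16 profiles: 1 has a profitable deviation, 15 do not.)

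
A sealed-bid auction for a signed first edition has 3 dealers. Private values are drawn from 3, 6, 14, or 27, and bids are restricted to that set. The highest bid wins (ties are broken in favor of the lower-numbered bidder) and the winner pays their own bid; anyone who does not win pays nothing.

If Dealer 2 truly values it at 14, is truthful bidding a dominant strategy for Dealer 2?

Consider the case where Dealer 1 bids 3 and Dealer 3 bids 3.
Truthful bid 14: wins, pays 14, utility 14 - 14 = 0.
Bid 6 instead: wins, pays 6, utility 14 - 6 = 8.
Since 8 > 0, bidding 6 is strictly better here, so truthful bidding is not dominant.

No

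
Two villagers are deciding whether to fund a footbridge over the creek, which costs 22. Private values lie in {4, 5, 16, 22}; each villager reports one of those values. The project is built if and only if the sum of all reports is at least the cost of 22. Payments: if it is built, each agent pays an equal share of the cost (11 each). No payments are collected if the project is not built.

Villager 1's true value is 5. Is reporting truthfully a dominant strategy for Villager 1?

Yes

Check each profile of the others' reports and compare truth against every alternative report.
Others report (22): truth gives -6, best alternative gives -6.
Others report (4): truth gives 0, best alternative gives 0.
Others report (5): truth gives 0, best alternative gives 0.
Others report (16): truth gives 0, best alternative gives 0.
In every case the truthful report is at least as good as any alternative, so it is a dominant strategy.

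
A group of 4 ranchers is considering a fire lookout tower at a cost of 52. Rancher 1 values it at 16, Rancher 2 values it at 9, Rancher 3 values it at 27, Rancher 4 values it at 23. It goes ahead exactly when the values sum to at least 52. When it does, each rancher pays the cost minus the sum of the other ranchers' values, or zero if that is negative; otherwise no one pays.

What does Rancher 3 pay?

Total value 75 ≥ cost 52, so the project is built.
The other ranchers' values sum to 48.
Cost minus that sum is 52 - 48 = 4.

4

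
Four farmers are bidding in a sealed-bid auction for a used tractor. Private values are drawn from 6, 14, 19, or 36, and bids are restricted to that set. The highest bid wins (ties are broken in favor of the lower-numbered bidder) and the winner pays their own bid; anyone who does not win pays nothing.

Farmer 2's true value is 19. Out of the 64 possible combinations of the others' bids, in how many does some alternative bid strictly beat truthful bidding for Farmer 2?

4

Others bid (6, 6, 6): truth gives 0; bid 14 gives 5 > 0. Violating.
Others bid (6, 6, 14): truth gives 0; bid 14 gives 5 > 0. Violating.
Others bid (6, 14, 6): truth gives 0; bid 14 gives 5 > 0. Violating.
Others bid (6, 14, 14): truth gives 0; bid 14 gives 5 > 0. Violating.
Others bid (6, 6, 19): truth gives 0; no alternative beats it.
Others bid (6, 6, 36): truth gives 0; no alternative beats it.
(Checking all 64 profiles: 4 have a profitable deviation, 60 do not.)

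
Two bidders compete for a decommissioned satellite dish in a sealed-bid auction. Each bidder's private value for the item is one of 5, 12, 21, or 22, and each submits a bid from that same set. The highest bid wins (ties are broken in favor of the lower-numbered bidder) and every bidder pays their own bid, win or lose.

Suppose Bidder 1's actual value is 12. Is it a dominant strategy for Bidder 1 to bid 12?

No

Consider the case where Bidder 2 bids 5.
Truthful bid 12: wins, pays 12, utility 12 - 12 = 0.
Bid 5 instead: wins, pays 5, utility 12 - 5 = 7.
Since 7 > 0, bidding 5 is strictly better here, so truthful bidding is not dominant.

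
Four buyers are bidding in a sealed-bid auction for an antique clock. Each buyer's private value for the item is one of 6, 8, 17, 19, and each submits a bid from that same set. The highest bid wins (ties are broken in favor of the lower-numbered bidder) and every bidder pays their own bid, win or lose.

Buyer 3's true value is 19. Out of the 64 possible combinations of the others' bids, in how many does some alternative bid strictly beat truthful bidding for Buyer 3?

40

Others bid (6, 6, 6): truth gives 0; bid 8 gives 11 > 0. Violating.
Others bid (6, 6, 8): truth gives 0; bid 8 gives 11 > 0. Violating.
Others bid (6, 6, 17): truth gives 0; bid 17 gives 2 > 0. Violating.
Others bid (6, 8, 6): truth gives 0; bid 17 gives 2 > 0. Violating.
Others bid (6, 6, 19): truth gives 0; no alternative beats it.
Others bid (6, 8, 19): truth gives 0; no alternative beats it.
(Checking all 64 profiles: 40 have a profitable deviation, 24 do not.)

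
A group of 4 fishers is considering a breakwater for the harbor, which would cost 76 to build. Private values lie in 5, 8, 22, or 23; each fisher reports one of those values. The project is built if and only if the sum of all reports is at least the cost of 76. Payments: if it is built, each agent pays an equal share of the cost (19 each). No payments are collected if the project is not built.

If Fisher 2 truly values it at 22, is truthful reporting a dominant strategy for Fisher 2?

Consider the case where Fisher 1 reports 8, Fisher 3 reports 22 and Fisher 4 reports 23.
Truthful report 22: project not built, utility 0.
Report 23 instead: project built, pays 19, utility 22 - 19 = 3.
Since 3 > 0, reporting 23 is strictly better here, so truthful reporting is not dominant.

No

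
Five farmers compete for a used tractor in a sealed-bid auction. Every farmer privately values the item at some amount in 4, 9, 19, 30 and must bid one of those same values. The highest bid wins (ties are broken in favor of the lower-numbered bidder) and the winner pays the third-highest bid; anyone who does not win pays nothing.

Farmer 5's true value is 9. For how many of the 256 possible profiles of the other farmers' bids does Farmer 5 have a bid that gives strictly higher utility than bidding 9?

8

Others bid (4, 4, 4, 9): truth gives 0; bid 19 gives 5 > 0. Violating.
Others bid (4, 4, 4, 19): truth gives 0; bid 30 gives 5 > 0. Violating.
Others bid (4, 4, 9, 4): truth gives 0; bid 19 gives 5 > 0. Violating.
Others bid (4, 4, 19, 4): truth gives 0; bid 30 gives 5 > 0. Violating.
Others bid (4, 4, 4, 4): truth gives 5; no alternative beats it.
Others bid (4, 4, 4, 30): truth gives 0; no alternative beats it.
(Checking all 256 profiles: 8 have a profitable deviation, 248 do not.)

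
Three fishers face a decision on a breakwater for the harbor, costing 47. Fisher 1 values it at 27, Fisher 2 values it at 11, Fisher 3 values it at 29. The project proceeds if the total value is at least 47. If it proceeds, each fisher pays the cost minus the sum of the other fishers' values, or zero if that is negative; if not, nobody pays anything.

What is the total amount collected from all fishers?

Total value 67 ≥ cost 47, so it is built.
Fisher 1: others sum to 40; max(0, 47 - 40) = 7.
Fisher 2: others sum to 56; max(0, 47 - 56) = 0.
Fisher 3: others sum to 38; max(0, 47 - 38) = 9.
Total collected = 7 + 0 + 9 = 16.

16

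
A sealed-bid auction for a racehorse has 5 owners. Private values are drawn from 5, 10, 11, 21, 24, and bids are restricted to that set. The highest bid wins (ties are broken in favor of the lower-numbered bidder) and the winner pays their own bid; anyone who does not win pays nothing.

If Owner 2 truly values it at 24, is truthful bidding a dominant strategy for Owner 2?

Consider the case where Owner 1 bids 5, Owner 3 bids 5, Owner 4 bids 5 and Owner 5 bids 5.
Truthful bid 24: wins, pays 24, utility 24 - 24 = 0.
Bid 10 instead: wins, pays 10, utility 24 - 10 = 14.
Since 14 > 0, bidding 10 is strictly better here, so truthful bidding is not dominant.

No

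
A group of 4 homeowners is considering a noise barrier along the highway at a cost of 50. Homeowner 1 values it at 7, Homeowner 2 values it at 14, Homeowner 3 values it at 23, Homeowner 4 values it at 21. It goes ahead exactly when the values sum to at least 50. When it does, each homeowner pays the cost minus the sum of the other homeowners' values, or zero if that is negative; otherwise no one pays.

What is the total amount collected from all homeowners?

14

Total value 65 ≥ cost 50, so it is built.
Homeowner 1: others sum to 58; max(0, 50 - 58) = 0.
Homeowner 2: others sum to 51; max(0, 50 - 51) = 0.
Homeowner 3: others sum to 42; max(0, 50 - 42) = 8.
Homeowner 4: others sum to 44; max(0, 50 - 44) = 6.
Total collected = 0 + 0 + 8 + 6 = 14.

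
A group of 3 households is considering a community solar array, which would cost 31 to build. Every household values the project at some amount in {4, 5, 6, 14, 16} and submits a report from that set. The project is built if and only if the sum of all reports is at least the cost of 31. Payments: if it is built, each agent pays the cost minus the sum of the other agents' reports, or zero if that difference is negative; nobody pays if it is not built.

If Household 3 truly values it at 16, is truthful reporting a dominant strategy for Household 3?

Yes

Check each profile of the others' reports and compare truth against every alternative report.
Others report (16, 16): truth gives 16, best alternative gives 16.
Others report (14, 16): truth gives 15, best alternative gives 15.
Others report (16, 14): truth gives 15, best alternative gives 15.
Others report (14, 14): truth gives 13, best alternative gives 13.
Others report (6, 16): truth gives 7, best alternative gives 7.
Others report (16, 6): truth gives 7, best alternative gives 7.
(Remaining 19 profiles checked similarly; truth is weakly best in each.)
In every case the truthful report is at least as good as any alternative, so it is a dominant strategy.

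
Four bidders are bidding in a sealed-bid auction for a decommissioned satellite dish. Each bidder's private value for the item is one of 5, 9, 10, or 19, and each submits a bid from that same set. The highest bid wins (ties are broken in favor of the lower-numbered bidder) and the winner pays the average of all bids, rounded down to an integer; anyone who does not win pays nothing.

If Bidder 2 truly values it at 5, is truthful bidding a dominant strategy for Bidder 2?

Check each profile of the others' bids and compare truth against every alternative bid.
Others bid (5, 9, 9): truth gives 0, best alternative gives -3.
Others bid (5, 5, 9): truth gives 0, best alternative gives -2.
Others bid (5, 9, 5): truth gives 0, best alternative gives -2.
Others bid (5, 5, 5): truth gives 0, best alternative gives -1.
Others bid (5, 5, 10): truth gives 0, best alternative gives 0.
Others bid (5, 5, 19): truth gives 0, best alternative gives 0.
(Remaining 58 profiles checked similarly; truth is weakly best in each.)
In every case the truthful bid is at least as good as any alternative, so it is a dominant strategy.

Yes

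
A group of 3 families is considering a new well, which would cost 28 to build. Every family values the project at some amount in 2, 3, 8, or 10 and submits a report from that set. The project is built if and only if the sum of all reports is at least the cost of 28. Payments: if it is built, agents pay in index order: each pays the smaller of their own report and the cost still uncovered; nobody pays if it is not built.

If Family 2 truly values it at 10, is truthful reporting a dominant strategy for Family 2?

No

Consider the case where Family 1 reports 10 and Family 3 reports 10.
Truthful report 10: project built, pays 10, utility 10 - 10 = 0.
Report 8 instead: project built, pays 8, utility 10 - 8 = 2.
Since 2 > 0, reporting 8 is strictly better here, so truthful reporting is not dominant.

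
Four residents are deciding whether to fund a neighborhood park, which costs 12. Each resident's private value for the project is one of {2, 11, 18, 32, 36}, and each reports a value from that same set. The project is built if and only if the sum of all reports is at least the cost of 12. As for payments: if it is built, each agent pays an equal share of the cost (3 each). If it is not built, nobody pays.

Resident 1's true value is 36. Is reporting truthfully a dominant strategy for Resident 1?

Yes

Check each profile of the others' reports and compare truth against every alternative report.
Others report (2, 2, 2): truth gives 33, best alternative gives 33.
Others report (2, 2, 11): truth gives 33, best alternative gives 33.
Others report (2, 2, 18): truth gives 33, best alternative gives 33.
Others report (2, 2, 32): truth gives 33, best alternative gives 33.
Others report (2, 2, 36): truth gives 33, best alternative gives 33.
Others report (2, 11, 2): truth gives 33, best alternative gives 33.
(Remaining 119 profiles checked similarly; truth is weakly best in each.)
In every case the truthful report is at least as good as any alternative, so it is a dominant strategy.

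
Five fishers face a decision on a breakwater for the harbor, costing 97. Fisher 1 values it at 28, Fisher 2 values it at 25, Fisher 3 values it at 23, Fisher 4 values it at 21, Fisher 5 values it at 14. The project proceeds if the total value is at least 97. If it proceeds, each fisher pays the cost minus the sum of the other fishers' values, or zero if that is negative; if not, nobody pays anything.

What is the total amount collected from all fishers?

41

Total value 111 ≥ cost 97, so it is built.
Fisher 1: others sum to 83; max(0, 97 - 83) = 14.
Fisher 2: others sum to 86; max(0, 97 - 86) = 11.
Fisher 3: others sum to 88; max(0, 97 - 88) = 9.
Fisher 4: others sum to 90; max(0, 97 - 90) = 7.
Fisher 5: others sum to 97; max(0, 97 - 97) = 0.
Total collected = 14 + 11 + 9 + 7 + 0 = 41.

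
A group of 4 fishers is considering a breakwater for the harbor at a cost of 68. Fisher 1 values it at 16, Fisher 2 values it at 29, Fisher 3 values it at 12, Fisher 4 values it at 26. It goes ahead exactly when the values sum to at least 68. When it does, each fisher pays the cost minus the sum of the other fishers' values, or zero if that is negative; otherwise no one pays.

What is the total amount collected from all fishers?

Total value 83 ≥ cost 68, so it is built.
Fisher 1: others sum to 67; max(0, 68 - 67) = 1.
Fisher 2: others sum to 54; max(0, 68 - 54) = 14.
Fisher 3: others sum to 71; max(0, 68 - 71) = 0.
Fisher 4: others sum to 57; max(0, 68 - 57) = 11.
Total collected = 1 + 14 + 0 + 11 = 26.

26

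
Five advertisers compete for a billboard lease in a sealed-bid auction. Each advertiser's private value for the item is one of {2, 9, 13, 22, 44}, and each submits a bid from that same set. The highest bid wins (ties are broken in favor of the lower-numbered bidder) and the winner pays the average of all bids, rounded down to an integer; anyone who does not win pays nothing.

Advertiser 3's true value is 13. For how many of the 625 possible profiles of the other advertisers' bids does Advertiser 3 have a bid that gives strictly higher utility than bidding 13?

Others bid (2, 2, 2, 2): truth gives 9; bid 9 gives 10 > 9. Violating.
Others bid (2, 2, 2, 9): truth gives 8; bid 9 gives 9 > 8. Violating.
Others bid (2, 2, 2, 22): truth gives 0; bid 22 gives 3 > 0. Violating.
Others bid (2, 2, 9, 2): truth gives 8; bid 9 gives 9 > 8. Violating.
Others bid (2, 2, 2, 13): truth gives 7; no alternative beats it.
Others bid (2, 2, 2, 44): truth gives 0; no alternative beats it.
(Checking all 625 profiles: 59 have a profitable deviation, 566 do not.)

59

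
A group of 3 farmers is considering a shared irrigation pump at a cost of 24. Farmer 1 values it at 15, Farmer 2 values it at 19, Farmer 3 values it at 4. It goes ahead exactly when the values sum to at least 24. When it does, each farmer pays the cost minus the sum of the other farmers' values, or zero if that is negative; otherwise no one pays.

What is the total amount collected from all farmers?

Total value 38 ≥ cost 24, so it is built.
Farmer 1: others sum to 23; max(0, 24 - 23) = 1.
Farmer 2: others sum to 19; max(0, 24 - 19) = 5.
Farmer 3: others sum to 34; max(0, 24 - 34) = 0.
Total collected = 1 + 5 + 0 = 6.

6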